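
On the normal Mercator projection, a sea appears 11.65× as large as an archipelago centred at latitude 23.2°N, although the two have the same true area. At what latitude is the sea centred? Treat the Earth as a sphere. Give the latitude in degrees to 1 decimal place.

74.4°

Mercator areal scale is sec²φ, so apparent-area ratio = sec²φ₁ / sec²φ₂ = cos²φ₂ / cos²φ₁.
cos²φ₂ / cos²φ₁ = 11.65  ⇒  cos φ₁ = cos 23.2° / √11.65 = 0.9191/3.413 = 0.2693.
φ₁ = arccos(0.2693) ≈ 74.4°.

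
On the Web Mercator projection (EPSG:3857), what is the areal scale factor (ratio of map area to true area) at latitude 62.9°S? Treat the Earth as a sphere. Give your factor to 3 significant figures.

4.82

The Mercator projection is conformal; its linear scale factor is the same in every direction and equals sec φ = 1/cos φ.
Areal scale = k² = sec²φ = 1/cos²(62.9°) = 1/0.4555² = 4.819.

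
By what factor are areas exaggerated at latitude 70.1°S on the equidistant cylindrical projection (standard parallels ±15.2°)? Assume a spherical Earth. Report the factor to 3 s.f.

In the equirectangular projection with standard parallel φ₀ = 15.2° (x = Rλ cos φ₀, y = Rφ), meridians are true-scale (h = 1) and the parallel scale is k = cos φ₀ / cos φ.
Areal scale = h·k = 1 × cos φ₀ / cos φ; at 70.1°, h = 1.000, k = 2.835, so h·k = 2.835.

2.84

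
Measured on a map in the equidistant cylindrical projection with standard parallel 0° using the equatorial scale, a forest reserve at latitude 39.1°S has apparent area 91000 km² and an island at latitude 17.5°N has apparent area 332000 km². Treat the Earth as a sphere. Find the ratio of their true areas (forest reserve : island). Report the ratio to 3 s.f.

0.223

Plate carrée has h = 1 and k = sec φ, giving areal scale sec φ; true area = (apparent area) · cos φ.
True area of forest reserve: 91000 × cos(39.1°) = 91000 × 0.7760 = 70620 km².
True area of island: 332000 × cos(17.5°) = 332000 × 0.9537 = 316600 km².
Ratio = 70620 / 316600 ≈ 0.223.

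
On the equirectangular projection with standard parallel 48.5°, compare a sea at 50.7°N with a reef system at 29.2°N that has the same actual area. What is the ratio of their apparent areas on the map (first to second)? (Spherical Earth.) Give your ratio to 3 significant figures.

In the equirectangular projection with standard parallel φ₀ = 48.5° (x = Rλ cos φ₀, y = Rφ), meridians are true-scale (h = 1) and the parallel scale is k = cos φ₀ / cos φ.
Areal scale at 50.7°: h·k = 1.000 × 1.046 = 1.046.
Areal scale at 29.2°: h·k = 1.000 × 0.7591 = 0.7591.
Ratio = 1.046/0.7591 ≈ 1.38.

1.38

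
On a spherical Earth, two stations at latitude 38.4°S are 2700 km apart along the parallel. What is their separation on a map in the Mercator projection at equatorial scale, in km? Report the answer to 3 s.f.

Mercator is conformal, so the point scale is isotropic: h = k = sec φ = 1/cos φ.
Along the parallel, k = sec 38.4° = 1/0.7837 = 1.276.
Map distance = 2700 × 1.276 ≈ 3450 km.

3450 km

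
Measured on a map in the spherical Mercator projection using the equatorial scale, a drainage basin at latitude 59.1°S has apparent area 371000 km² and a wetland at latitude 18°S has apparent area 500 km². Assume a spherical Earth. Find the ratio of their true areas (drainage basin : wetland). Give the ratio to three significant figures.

216

Mercator's areal exaggeration is sec²φ; hence true area = (apparent area) · cos²φ.
True area of drainage basin: 371000 × cos²(59.1°) = 371000 × 0.2637 = 97840 km².
True area of wetland: 500 × cos²(18°) = 500 × 0.9045 = 452.3 km².
Ratio = 97840 / 452.3 ≈ 216.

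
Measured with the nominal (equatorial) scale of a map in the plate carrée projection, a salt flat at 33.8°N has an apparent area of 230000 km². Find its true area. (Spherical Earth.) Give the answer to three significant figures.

In the plate carrée (x = Rλ, y = Rφ), meridians are true-scale (h = 1) and parallels are stretched by k = sec φ.
Areal scale = h·k = 1 × sec φ; at 33.8°, h = 1.000, k = 1.203, so h·k = 1.203.
True area = apparent / (areal scale) = 230000 / 1.203 ≈ 191000 km².

191000 km²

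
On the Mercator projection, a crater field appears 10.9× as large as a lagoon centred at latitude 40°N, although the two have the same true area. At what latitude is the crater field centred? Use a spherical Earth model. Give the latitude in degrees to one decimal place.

76.6°

For equal true areas on Mercator, apparent areas scale as sec²φ, so the ratio is cos²φ₂ / cos²φ₁.
cos²φ₂ / cos²φ₁ = 10.9  ⇒  cos φ₁ = cos 40° / √10.9 = 0.7660/3.302 = 0.2320.
φ₁ = arccos(0.2320) ≈ 76.6°.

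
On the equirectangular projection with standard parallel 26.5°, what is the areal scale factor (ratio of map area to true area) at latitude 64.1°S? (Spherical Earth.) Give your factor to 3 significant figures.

The equidistant cylindrical projection with φ₀ = 26.5° has h = 1 (meridians true) and k = cos φ₀ / cos φ along parallels.
Areal scale = h·k = 1 × cos φ₀ / cos φ; at 64.1°, h = 1.000, k = 2.049, so h·k = 2.049.

2.05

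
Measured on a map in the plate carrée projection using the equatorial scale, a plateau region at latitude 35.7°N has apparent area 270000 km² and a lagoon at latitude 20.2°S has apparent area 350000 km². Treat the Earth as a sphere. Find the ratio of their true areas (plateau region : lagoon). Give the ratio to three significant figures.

Plate carrée has h = 1 and k = sec φ, giving areal scale sec φ; true area = (apparent area) · cos φ.
True area of plateau region: 270000 × cos(35.7°) = 270000 × 0.8121 = 219300 km².
True area of lagoon: 350000 × cos(20.2°) = 350000 × 0.9385 = 328500 km².
Ratio = 219300 / 328500 ≈ 0.668.

0.668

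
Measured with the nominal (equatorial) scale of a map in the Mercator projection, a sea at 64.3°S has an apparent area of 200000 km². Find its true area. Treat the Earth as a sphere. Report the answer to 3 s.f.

37600 km²

For Mercator, h = k = sec φ (a conformal cylindrical projection has a single point scale, 1/cos φ).
Areal scale = k² = sec²φ = 1/cos²(64.3°) = 1/0.4337² = 5.317.
True area = apparent / (areal scale) = 200000 / 5.317 ≈ 37600 km².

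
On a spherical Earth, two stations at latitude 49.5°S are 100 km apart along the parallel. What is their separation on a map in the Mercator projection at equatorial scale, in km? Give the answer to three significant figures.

Mercator is conformal, so the point scale is isotropic: h = k = sec φ = 1/cos φ.
Along the parallel, k = sec 49.5° = 1/0.6494 = 1.540.
Map distance = 100 × 1.540 ≈ 154 km.

154 km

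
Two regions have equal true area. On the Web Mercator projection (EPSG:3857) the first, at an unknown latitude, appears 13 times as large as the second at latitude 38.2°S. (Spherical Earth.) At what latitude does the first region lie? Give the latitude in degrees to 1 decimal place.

77.4°

Mercator areal scale is sec²φ, so apparent-area ratio = sec²φ₁ / sec²φ₂ = cos²φ₂ / cos²φ₁.
cos²φ₂ / cos²φ₁ = 13  ⇒  cos φ₁ = cos 38.2° / √13 = 0.7859/3.606 = 0.2180.
φ₁ = arccos(0.2180) ≈ 77.4°.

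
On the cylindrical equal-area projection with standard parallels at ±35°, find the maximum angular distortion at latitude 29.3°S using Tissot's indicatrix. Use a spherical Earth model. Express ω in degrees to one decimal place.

7.2°

A cylindrical equal-area projection with standard parallel φ₀ has meridian scale h = cos φ / cos φ₀ and parallel scale k = cos φ₀ / cos φ (so areas are preserved, h·k = 1).
At 29.3°: h = 1.065, k = 0.9393; principal scales a = 1.065, b = 0.9393.
sin(ω/2) = (a − b)/(a + b) = 0.1253/2.004 = 0.06252, so ω = 2 arcsin(0.06252) ≈ 7.2°.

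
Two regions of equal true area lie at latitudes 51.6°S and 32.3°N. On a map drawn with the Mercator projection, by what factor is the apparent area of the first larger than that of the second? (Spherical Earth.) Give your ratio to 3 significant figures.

1.85

Mercator areal scale is sec²φ.
At 51.6°: sec²(51.6°) = 1/0.6211² = 2.592.
At 32.3°: sec²(32.3°) = 1/0.8453² = 1.400.
Ratio = 2.592/1.400 = cos²(32.3°)/cos²(51.6°) ≈ 1.85.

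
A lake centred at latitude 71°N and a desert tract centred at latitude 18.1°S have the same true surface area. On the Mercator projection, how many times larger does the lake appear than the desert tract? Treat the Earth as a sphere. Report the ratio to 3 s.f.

Mercator areal scale is sec²φ.
At 71°: sec²(71°) = 1/0.3256² = 9.434.
At 18.1°: sec²(18.1°) = 1/0.9505² = 1.107.
Ratio = 9.434/1.107 = cos²(18.1°)/cos²(71°) ≈ 8.52.

8.52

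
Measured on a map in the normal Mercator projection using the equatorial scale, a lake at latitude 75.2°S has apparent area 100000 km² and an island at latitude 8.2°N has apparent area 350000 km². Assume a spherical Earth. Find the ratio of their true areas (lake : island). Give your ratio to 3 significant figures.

0.0190

On Mercator the areal scale is sec²φ, so true area = apparent × cos²φ.
True area of lake: 100000 × cos²(75.2°) = 100000 × 0.06525 = 6525 km².
True area of island: 350000 × cos²(8.2°) = 350000 × 0.9797 = 342900 km².
Ratio = 6525 / 342900 ≈ 0.0190.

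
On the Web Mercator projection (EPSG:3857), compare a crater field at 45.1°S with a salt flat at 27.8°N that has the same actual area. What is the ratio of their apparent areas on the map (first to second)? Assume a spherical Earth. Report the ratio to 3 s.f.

Mercator is conformal with k = sec φ, so areal scale = k² = sec²φ.
At 45.1°: sec²(45.1°) = 1/0.7059² = 2.007.
At 27.8°: sec²(27.8°) = 1/0.8846² = 1.278.
Ratio = 2.007/1.278 = cos²(27.8°)/cos²(45.1°) ≈ 1.57.

1.57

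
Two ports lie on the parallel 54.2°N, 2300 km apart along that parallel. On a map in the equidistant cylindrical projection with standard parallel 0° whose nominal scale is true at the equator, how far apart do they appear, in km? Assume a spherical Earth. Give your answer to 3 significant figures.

For the equirectangular projection with φ₀ = 0 (plate carrée), h = 1 along meridians and k = sec φ along parallels.
Along the parallel, k = sec 54.2° = 1/0.5850 = 1.710.
Map distance = 2300 × 1.710 ≈ 3930 km.

3930 km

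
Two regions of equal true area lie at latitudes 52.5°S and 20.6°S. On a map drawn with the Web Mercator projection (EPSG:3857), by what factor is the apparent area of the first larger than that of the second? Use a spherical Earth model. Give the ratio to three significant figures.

2.36

Mercator is conformal with k = sec φ, so areal scale = k² = sec²φ.
At 52.5°: sec²(52.5°) = 1/0.6088² = 2.698.
At 20.6°: sec²(20.6°) = 1/0.9361² = 1.141.
Ratio = 2.698/1.141 = cos²(20.6°)/cos²(52.5°) ≈ 2.36.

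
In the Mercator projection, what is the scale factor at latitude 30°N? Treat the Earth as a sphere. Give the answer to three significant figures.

The Mercator projection is conformal; its linear scale factor is the same in every direction and equals sec φ = 1/cos φ.
k = 1/cos 30° = 1/0.8660 = 1.155.

1.15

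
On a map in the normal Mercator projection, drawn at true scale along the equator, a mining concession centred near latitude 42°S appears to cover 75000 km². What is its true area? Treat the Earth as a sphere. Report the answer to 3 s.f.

41400 km²

Mercator is conformal, so the point scale is isotropic: h = k = sec φ = 1/cos φ.
Areal scale = k² = sec²φ = 1/cos²(42°) = 1/0.7431² = 1.811.
True area = apparent / (areal scale) = 75000 / 1.811 ≈ 41400 km².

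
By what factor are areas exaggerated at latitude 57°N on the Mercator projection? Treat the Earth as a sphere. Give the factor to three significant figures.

The Mercator projection is conformal; its linear scale factor is the same in every direction and equals sec φ = 1/cos φ.
Areal scale = k² = sec²φ = 1/cos²(57°) = 1/0.5446² = 3.371.

3.37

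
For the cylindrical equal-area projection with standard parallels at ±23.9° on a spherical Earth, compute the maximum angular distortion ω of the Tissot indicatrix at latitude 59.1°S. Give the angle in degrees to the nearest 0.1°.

Cylindrical equal-area (φ₀ = 23.9°): h = cos φ / cos 23.9° along meridians, k = cos 23.9° / cos φ along parallels; h·k = 1.
At 59.1°: h = 0.5617, k = 1.780; principal scales a = 1.780, b = 0.5617.
sin(ω/2) = (a − b)/(a + b) = 1.219/2.342 = 0.5203, so ω = 2 arcsin(0.5203) ≈ 62.7°.

62.7°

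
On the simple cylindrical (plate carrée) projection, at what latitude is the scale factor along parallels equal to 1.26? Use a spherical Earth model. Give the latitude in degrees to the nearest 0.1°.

Plate carrée: h = 1, k = sec φ along parallels.
sec φ = 1.26  ⇒  cos φ = 0.7937  ⇒  φ ≈ 37.5°.

37.5°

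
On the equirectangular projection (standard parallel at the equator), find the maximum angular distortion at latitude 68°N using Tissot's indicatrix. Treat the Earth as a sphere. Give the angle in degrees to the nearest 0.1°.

54.1°

Plate carrée maps x = Rλ, y = Rφ. The meridian scale is h = 1 and the parallel scale is k = 1/cos φ = sec φ.
At 68°: h = 1.000, k = 2.669; principal scales a = 2.669, b = 1.000.
sin(ω/2) = (a − b)/(a + b) = 1.669/3.669 = 0.4550, so ω = 2 arcsin(0.4550) ≈ 54.1°.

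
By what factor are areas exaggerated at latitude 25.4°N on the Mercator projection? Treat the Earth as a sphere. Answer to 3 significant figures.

For Mercator, h = k = sec φ (a conformal cylindrical projection has a single point scale, 1/cos φ).
Areal scale = k² = sec²φ = 1/cos²(25.4°) = 1/0.9033² = 1.225.

1.23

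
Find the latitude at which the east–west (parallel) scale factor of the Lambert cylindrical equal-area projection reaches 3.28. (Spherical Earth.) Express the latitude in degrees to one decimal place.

72.2°

The Lambert cylindrical equal-area projection is the cylindrical equal-area projection with its standard parallel at the equator (φ₀ = 0). Cylindrical equal-area (φ₀ = 0°): h = cos φ / cos 0° along meridians, k = cos 0° / cos φ along parallels; h·k = 1.
k = cos φ₀ / cos φ = 3.28  ⇒  cos φ = cos 0° / 3.28 = 0.3049.
φ = arccos(0.3049) ≈ 72.2°.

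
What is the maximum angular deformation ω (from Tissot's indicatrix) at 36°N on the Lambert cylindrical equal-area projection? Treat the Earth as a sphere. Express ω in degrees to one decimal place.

24.1°

The Lambert cylindrical equal-area projection is the cylindrical equal-area projection with its standard parallel at the equator (φ₀ = 0). For cylindrical equal-area with standard parallel φ₀, h = cos φ / cos φ₀ and k = cos φ₀ / cos φ, so h·k = 1.
At 36°: h = 0.8090, k = 1.236; principal scales a = 1.236, b = 0.8090.
sin(ω/2) = (a − b)/(a + b) = 0.4271/2.045 = 0.2088, so ω = 2 arcsin(0.2088) ≈ 24.1°.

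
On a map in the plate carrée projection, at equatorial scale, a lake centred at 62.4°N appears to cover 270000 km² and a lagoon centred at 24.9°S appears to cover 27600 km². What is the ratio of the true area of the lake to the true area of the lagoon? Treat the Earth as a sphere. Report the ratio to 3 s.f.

Plate carrée has h = 1 and k = sec φ, giving areal scale sec φ; true area = (apparent area) · cos φ.
True area of lake: 270000 × cos(62.4°) = 270000 × 0.4633 = 125100 km².
True area of lagoon: 27600 × cos(24.9°) = 27600 × 0.9070 = 25030 km².
Ratio = 125100 / 25030 ≈ 5.00.

5.00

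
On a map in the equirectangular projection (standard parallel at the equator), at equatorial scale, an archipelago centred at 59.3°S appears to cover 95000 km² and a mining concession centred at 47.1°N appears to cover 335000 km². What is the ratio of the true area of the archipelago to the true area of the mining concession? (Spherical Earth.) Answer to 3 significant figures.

Plate carrée has h = 1 and k = sec φ, giving areal scale sec φ; true area = (apparent area) · cos φ.
True area of archipelago: 95000 × cos(59.3°) = 95000 × 0.5105 = 48500 km².
True area of mining concession: 335000 × cos(47.1°) = 335000 × 0.6807 = 228000 km².
Ratio = 48500 / 228000 ≈ 0.213.

0.213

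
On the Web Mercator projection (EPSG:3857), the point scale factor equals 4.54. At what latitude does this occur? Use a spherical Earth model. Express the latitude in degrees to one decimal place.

Mercator scale is k = sec φ = 1/cos φ.
1/cos φ = 4.54  ⇒  cos φ = 0.2203  ⇒  φ = arccos(0.2203) ≈ 77.3°.

77.3°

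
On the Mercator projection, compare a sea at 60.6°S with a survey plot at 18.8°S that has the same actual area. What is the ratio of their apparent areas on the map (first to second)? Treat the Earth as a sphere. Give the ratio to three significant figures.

3.72

On Mercator, area is exaggerated by sec²φ = 1/cos²φ.
At 60.6°: sec²(60.6°) = 1/0.4909² = 4.150.
At 18.8°: sec²(18.8°) = 1/0.9466² = 1.116.
Ratio = 4.150/1.116 = cos²(18.8°)/cos²(60.6°) ≈ 3.72.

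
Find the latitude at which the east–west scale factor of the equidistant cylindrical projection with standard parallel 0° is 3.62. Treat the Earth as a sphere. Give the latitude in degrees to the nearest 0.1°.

74.0°

Plate carrée: h = 1, k = sec φ along parallels.
sec φ = 3.62  ⇒  cos φ = 0.2762  ⇒  φ ≈ 74.0°.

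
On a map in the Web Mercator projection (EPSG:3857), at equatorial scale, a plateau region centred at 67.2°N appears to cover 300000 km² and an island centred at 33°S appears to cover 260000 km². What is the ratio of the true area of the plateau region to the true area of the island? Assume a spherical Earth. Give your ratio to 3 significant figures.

On Mercator the areal scale is sec²φ, so true area = apparent × cos²φ.
True area of plateau region: 300000 × cos²(67.2°) = 300000 × 0.1502 = 45050 km².
True area of island: 260000 × cos²(33°) = 260000 × 0.7034 = 182900 km².
Ratio = 45050 / 182900 ≈ 0.246.

0.246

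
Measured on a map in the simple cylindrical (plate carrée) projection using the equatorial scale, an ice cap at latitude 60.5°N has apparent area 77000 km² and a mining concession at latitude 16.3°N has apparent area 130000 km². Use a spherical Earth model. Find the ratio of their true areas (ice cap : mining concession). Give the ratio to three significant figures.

0.304

Plate carrée has h = 1 and k = sec φ, giving areal scale sec φ; true area = (apparent area) · cos φ.
True area of ice cap: 77000 × cos(60.5°) = 77000 × 0.4924 = 37920 km².
True area of mining concession: 130000 × cos(16.3°) = 130000 × 0.9598 = 124800 km².
Ratio = 37920 / 124800 ≈ 0.304.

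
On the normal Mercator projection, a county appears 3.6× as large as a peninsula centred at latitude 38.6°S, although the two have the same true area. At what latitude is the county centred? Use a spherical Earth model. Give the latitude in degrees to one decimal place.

For equal true areas on Mercator, apparent areas scale as sec²φ, so the ratio is cos²φ₂ / cos²φ₁.
cos²φ₂ / cos²φ₁ = 3.6  ⇒  cos φ₁ = cos 38.6° / √3.6 = 0.7815/1.897 = 0.4119.
φ₁ = arccos(0.4119) ≈ 65.7°.

65.7°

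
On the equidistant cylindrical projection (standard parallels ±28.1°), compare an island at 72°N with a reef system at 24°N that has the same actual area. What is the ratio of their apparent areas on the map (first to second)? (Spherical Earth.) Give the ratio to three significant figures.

2.96

The equidistant cylindrical projection with φ₀ = 28.1° has h = 1 (meridians true) and k = cos φ₀ / cos φ along parallels.
Areal scale at 72°: h·k = 1.000 × 2.855 = 2.855.
Areal scale at 24°: h·k = 1.000 × 0.9656 = 0.9656.
Ratio = 2.855/0.9656 ≈ 2.96.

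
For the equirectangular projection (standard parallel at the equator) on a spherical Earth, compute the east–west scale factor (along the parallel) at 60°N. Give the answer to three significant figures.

Plate carrée maps x = Rλ, y = Rφ. The meridian scale is h = 1 and the parallel scale is k = 1/cos φ = sec φ.
k = 1/cos 60° = 1/0.5000 = 2.000.

2.00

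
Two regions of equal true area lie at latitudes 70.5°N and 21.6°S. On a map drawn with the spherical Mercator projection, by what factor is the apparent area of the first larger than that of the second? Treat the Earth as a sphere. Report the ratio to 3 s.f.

Mercator areal scale is sec²φ.
At 70.5°: sec²(70.5°) = 1/0.3338² = 8.974.
At 21.6°: sec²(21.6°) = 1/0.9298² = 1.157.
Ratio = 8.974/1.157 = cos²(21.6°)/cos²(70.5°) ≈ 7.76.

7.76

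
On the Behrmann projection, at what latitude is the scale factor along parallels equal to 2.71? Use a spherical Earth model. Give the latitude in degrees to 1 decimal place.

Behrmann is a cylindrical equal-area projection with standard parallels at ±30°. For cylindrical equal-area with standard parallel φ₀, h = cos φ / cos φ₀ and k = cos φ₀ / cos φ, so h·k = 1.
k = cos φ₀ / cos φ = 2.71  ⇒  cos φ = cos 30° / 2.71 = 0.3196.
φ = arccos(0.3196) ≈ 71.4°.

71.4°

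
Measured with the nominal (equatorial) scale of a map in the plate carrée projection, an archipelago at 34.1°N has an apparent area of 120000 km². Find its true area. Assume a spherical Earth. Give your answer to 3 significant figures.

99400 km²

In the plate carrée (x = Rλ, y = Rφ), meridians are true-scale (h = 1) and parallels are stretched by k = sec φ.
Areal scale = h·k = 1 × sec φ; at 34.1°, h = 1.000, k = 1.208, so h·k = 1.208.
True area = apparent / (areal scale) = 120000 / 1.208 ≈ 99400 km².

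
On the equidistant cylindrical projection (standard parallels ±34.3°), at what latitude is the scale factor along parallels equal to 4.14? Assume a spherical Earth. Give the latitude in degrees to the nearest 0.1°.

78.5°

With standard parallel φ₀ = 34.3°, the equirectangular projection gives x = Rλ cos φ₀, y = Rφ, so h = 1 and k = cos 34.3° / cos φ.
k = cos φ₀ / cos φ = 4.14  ⇒  cos φ = cos 34.3° / 4.14 = 0.1995.
φ = arccos(0.1995) ≈ 78.5°.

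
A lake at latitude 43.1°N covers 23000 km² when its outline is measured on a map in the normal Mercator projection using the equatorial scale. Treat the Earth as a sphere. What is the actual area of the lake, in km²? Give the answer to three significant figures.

The Mercator projection is conformal; its linear scale factor is the same in every direction and equals sec φ = 1/cos φ.
Areal scale = k² = sec²φ = 1/cos²(43.1°) = 1/0.7302² = 1.876.
True area = apparent / (areal scale) = 23000 / 1.876 ≈ 12300 km².

12300 km²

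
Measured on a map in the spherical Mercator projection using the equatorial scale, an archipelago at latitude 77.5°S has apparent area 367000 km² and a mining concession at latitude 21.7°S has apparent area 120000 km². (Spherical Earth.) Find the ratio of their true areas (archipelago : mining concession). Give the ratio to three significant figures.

0.166

Since Mercator area scale is 1/cos²φ, the true area equals the apparent area multiplied by cos²φ.
True area of archipelago: 367000 × cos²(77.5°) = 367000 × 0.04685 = 17190 km².
True area of mining concession: 120000 × cos²(21.7°) = 120000 × 0.8633 = 103600 km².
Ratio = 17190 / 103600 ≈ 0.166.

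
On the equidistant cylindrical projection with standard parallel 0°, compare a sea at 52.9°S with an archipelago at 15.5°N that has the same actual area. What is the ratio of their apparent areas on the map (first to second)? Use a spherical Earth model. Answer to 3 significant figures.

1.60

In the plate carrée (x = Rλ, y = Rφ), meridians are true-scale (h = 1) and parallels are stretched by k = sec φ.
Areal scale at 52.9°: h·k = 1.000 × 1.658 = 1.658.
Areal scale at 15.5°: h·k = 1.000 × 1.038 = 1.038.
Ratio = 1.658/1.038 ≈ 1.60.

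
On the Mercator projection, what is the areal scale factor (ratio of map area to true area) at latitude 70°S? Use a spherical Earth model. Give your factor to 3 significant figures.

Mercator is conformal, so the point scale is isotropic: h = k = sec φ = 1/cos φ.
Areal scale = k² = sec²φ = 1/cos²(70°) = 1/0.3420² = 8.549.

8.55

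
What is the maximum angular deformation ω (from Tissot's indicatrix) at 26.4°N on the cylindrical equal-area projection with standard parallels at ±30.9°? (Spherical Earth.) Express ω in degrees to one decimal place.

A cylindrical equal-area projection with standard parallel φ₀ has meridian scale h = cos φ / cos φ₀ and parallel scale k = cos φ₀ / cos φ (so areas are preserved, h·k = 1).
At 26.4°: h = 1.044, k = 0.9580; principal scales a = 1.044, b = 0.9580.
sin(ω/2) = (a − b)/(a + b) = 0.08590/2.002 = 0.04291, so ω = 2 arcsin(0.04291) ≈ 4.9°.

4.9°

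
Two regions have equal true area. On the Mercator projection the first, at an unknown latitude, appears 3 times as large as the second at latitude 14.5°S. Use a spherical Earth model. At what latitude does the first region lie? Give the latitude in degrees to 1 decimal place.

56.0°

For equal true areas on Mercator, apparent areas scale as sec²φ, so the ratio is cos²φ₂ / cos²φ₁.
cos²φ₂ / cos²φ₁ = 3  ⇒  cos φ₁ = cos 14.5° / √3 = 0.9681/1.732 = 0.5590.
φ₁ = arccos(0.5590) ≈ 56.0°.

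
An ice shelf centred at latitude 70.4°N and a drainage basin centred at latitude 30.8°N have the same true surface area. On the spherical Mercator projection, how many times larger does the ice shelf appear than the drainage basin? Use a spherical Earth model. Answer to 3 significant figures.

On Mercator, area is exaggerated by sec²φ = 1/cos²φ.
At 70.4°: sec²(70.4°) = 1/0.3355² = 8.887.
At 30.8°: sec²(30.8°) = 1/0.8590² = 1.355.
Ratio = 8.887/1.355 = cos²(30.8°)/cos²(70.4°) ≈ 6.56.

6.56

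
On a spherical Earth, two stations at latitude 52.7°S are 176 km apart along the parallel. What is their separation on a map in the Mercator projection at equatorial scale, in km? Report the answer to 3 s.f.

The Mercator projection is conformal; its linear scale factor is the same in every direction and equals sec φ = 1/cos φ.
Along the parallel, k = sec 52.7° = 1/0.6060 = 1.650.
Map distance = 176 × 1.650 ≈ 290 km.

290 km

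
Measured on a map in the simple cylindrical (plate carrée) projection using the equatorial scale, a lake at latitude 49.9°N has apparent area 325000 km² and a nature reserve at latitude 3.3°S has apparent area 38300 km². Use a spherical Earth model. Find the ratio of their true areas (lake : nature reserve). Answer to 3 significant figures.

5.47

Plate carrée has h = 1 and k = sec φ, giving areal scale sec φ; true area = (apparent area) · cos φ.
True area of lake: 325000 × cos(49.9°) = 325000 × 0.6441 = 209300 km².
True area of nature reserve: 38300 × cos(3.3°) = 38300 × 0.9983 = 38240 km².
Ratio = 209300 / 38240 ≈ 5.47.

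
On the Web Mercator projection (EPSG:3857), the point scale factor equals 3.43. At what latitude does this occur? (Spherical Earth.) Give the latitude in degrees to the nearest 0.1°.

Mercator scale is k = sec φ = 1/cos φ.
1/cos φ = 3.43  ⇒  cos φ = 0.2915  ⇒  φ = arccos(0.2915) ≈ 73.0°.

73.0°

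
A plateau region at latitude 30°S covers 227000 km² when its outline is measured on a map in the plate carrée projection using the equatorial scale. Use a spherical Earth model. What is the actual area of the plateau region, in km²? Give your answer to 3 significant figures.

For the equirectangular projection with φ₀ = 0 (plate carrée), h = 1 along meridians and k = sec φ along parallels.
Areal scale = h·k = 1 × sec φ; at 30°, h = 1.000, k = 1.155, so h·k = 1.155.
True area = apparent / (areal scale) = 227000 / 1.155 ≈ 197000 km².

197000 km²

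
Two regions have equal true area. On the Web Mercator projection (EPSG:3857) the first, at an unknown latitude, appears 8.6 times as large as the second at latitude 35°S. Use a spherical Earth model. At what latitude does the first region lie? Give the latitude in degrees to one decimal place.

Mercator areal scale is sec²φ, so apparent-area ratio = sec²φ₁ / sec²φ₂ = cos²φ₂ / cos²φ₁.
cos²φ₂ / cos²φ₁ = 8.6  ⇒  cos φ₁ = cos 35° / √8.6 = 0.8192/2.933 = 0.2793.
φ₁ = arccos(0.2793) ≈ 73.8°.

73.8°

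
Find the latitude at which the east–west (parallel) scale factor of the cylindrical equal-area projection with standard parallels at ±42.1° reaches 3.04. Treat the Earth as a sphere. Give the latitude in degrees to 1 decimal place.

For cylindrical equal-area with standard parallel φ₀, h = cos φ / cos φ₀ and k = cos φ₀ / cos φ, so h·k = 1.
k = cos φ₀ / cos φ = 3.04  ⇒  cos φ = cos 42.1° / 3.04 = 0.2441.
φ = arccos(0.2441) ≈ 75.9°.

75.9°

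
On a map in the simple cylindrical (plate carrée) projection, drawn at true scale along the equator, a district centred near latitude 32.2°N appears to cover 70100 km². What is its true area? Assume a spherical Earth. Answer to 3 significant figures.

59300 km²

In the plate carrée (x = Rλ, y = Rφ), meridians are true-scale (h = 1) and parallels are stretched by k = sec φ.
Areal scale = h·k = 1 × sec φ; at 32.2°, h = 1.000, k = 1.182, so h·k = 1.182.
True area = apparent / (areal scale) = 70100 / 1.182 ≈ 59300 km².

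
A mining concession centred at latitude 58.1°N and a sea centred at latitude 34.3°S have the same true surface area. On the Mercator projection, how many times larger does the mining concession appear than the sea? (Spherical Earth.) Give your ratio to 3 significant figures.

Mercator is conformal with k = sec φ, so areal scale = k² = sec²φ.
At 58.1°: sec²(58.1°) = 1/0.5284² = 3.581.
At 34.3°: sec²(34.3°) = 1/0.8261² = 1.465.
Ratio = 3.581/1.465 = cos²(34.3°)/cos²(58.1°) ≈ 2.44.

2.44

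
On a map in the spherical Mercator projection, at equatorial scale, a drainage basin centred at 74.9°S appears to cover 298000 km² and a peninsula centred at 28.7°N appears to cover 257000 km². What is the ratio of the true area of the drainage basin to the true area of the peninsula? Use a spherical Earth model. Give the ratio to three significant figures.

On Mercator the areal scale is sec²φ, so true area = apparent × cos²φ.
True area of drainage basin: 298000 × cos²(74.9°) = 298000 × 0.06786 = 20220 km².
True area of peninsula: 257000 × cos²(28.7°) = 257000 × 0.7694 = 197700 km².
Ratio = 20220 / 197700 ≈ 0.102.

0.102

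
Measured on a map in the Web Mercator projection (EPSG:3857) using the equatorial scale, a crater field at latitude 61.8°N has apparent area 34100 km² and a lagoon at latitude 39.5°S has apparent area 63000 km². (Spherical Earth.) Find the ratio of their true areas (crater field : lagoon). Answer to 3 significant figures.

Since Mercator area scale is 1/cos²φ, the true area equals the apparent area multiplied by cos²φ.
True area of crater field: 34100 × cos²(61.8°) = 34100 × 0.2233 = 7615 km².
True area of lagoon: 63000 × cos²(39.5°) = 63000 × 0.5954 = 37510 km².
Ratio = 7615 / 37510 ≈ 0.203.

0.203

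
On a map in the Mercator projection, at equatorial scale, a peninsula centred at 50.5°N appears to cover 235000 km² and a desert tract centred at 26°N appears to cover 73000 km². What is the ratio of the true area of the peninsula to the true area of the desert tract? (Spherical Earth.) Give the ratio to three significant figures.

Since Mercator area scale is 1/cos²φ, the true area equals the apparent area multiplied by cos²φ.
True area of peninsula: 235000 × cos²(50.5°) = 235000 × 0.4046 = 95080 km².
True area of desert tract: 73000 × cos²(26°) = 73000 × 0.8078 = 58970 km².
Ratio = 95080 / 58970 ≈ 1.61.

1.61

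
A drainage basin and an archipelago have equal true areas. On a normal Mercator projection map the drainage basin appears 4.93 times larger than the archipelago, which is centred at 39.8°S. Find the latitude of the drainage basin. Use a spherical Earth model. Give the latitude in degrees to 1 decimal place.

69.8°

Mercator areal scale is sec²φ, so apparent-area ratio = sec²φ₁ / sec²φ₂ = cos²φ₂ / cos²φ₁.
cos²φ₂ / cos²φ₁ = 4.93  ⇒  cos φ₁ = cos 39.8° / √4.93 = 0.7683/2.220 = 0.3460.
φ₁ = arccos(0.3460) ≈ 69.8°.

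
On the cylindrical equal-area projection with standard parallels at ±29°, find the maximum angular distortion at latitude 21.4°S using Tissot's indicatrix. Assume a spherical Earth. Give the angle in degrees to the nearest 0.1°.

A cylindrical equal-area projection with standard parallel φ₀ has meridian scale h = cos φ / cos φ₀ and parallel scale k = cos φ₀ / cos φ (so areas are preserved, h·k = 1).
At 21.4°: h = 1.065, k = 0.9394; principal scales a = 1.065, b = 0.9394.
sin(ω/2) = (a − b)/(a + b) = 0.1251/2.004 = 0.06245, so ω = 2 arcsin(0.06245) ≈ 7.2°.

7.2°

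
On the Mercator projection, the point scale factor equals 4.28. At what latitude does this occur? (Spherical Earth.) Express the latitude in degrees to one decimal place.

76.5°

Mercator scale is k = sec φ = 1/cos φ.
1/cos φ = 4.28  ⇒  cos φ = 0.2336  ⇒  φ = arccos(0.2336) ≈ 76.5°.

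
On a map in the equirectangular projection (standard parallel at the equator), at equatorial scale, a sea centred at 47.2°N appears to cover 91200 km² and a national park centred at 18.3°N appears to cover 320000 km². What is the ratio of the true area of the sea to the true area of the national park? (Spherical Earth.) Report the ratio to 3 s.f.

0.204

Plate carrée has h = 1 and k = sec φ, giving areal scale sec φ; true area = (apparent area) · cos φ.
True area of sea: 91200 × cos(47.2°) = 91200 × 0.6794 = 61970 km².
True area of national park: 320000 × cos(18.3°) = 320000 × 0.9494 = 303800 km².
Ratio = 61970 / 303800 ≈ 0.204.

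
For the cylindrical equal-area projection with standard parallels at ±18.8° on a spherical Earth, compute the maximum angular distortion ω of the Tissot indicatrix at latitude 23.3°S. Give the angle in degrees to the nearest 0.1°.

3.5°

For cylindrical equal-area with standard parallel φ₀, h = cos φ / cos φ₀ and k = cos φ₀ / cos φ, so h·k = 1.
At 23.3°: h = 0.9702, k = 1.031; principal scales a = 1.031, b = 0.9702.
sin(ω/2) = (a − b)/(a + b) = 0.06050/2.001 = 0.03024, so ω = 2 arcsin(0.03024) ≈ 3.5°.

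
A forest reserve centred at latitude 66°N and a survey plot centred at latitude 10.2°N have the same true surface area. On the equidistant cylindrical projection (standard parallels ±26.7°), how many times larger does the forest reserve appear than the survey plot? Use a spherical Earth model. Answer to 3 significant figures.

In the equirectangular projection with standard parallel φ₀ = 26.7° (x = Rλ cos φ₀, y = Rφ), meridians are true-scale (h = 1) and the parallel scale is k = cos φ₀ / cos φ.
Areal scale at 66°: h·k = 1.000 × 2.196 = 2.196.
Areal scale at 10.2°: h·k = 1.000 × 0.9077 = 0.9077.
Ratio = 2.196/0.9077 ≈ 2.42.

2.42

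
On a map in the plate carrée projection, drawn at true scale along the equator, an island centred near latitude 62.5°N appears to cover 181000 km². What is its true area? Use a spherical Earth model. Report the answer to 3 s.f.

Plate carrée maps x = Rλ, y = Rφ. The meridian scale is h = 1 and the parallel scale is k = 1/cos φ = sec φ.
Areal scale = h·k = 1 × sec φ; at 62.5°, h = 1.000, k = 2.166, so h·k = 2.166.
True area = apparent / (areal scale) = 181000 / 2.166 ≈ 83600 km².

83600 km²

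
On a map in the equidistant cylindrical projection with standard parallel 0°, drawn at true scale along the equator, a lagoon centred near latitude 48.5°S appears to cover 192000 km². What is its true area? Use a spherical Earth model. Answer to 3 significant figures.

For the equirectangular projection with φ₀ = 0 (plate carrée), h = 1 along meridians and k = sec φ along parallels.
Areal scale = h·k = 1 × sec φ; at 48.5°, h = 1.000, k = 1.509, so h·k = 1.509.
True area = apparent / (areal scale) = 192000 / 1.509 ≈ 127000 km².

127000 km²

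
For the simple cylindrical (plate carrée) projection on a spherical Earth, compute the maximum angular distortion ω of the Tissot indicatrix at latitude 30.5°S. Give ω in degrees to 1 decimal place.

Plate carrée maps x = Rλ, y = Rφ. The meridian scale is h = 1 and the parallel scale is k = 1/cos φ = sec φ.
At 30.5°: h = 1.000, k = 1.161; principal scales a = 1.161, b = 1.000.
sin(ω/2) = (a − b)/(a + b) = 0.1606/2.161 = 0.07433, so ω = 2 arcsin(0.07433) ≈ 8.5°.

8.5°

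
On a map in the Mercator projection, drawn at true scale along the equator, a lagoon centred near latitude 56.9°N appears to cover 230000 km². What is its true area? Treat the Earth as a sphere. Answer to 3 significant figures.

68600 km²

For Mercator, h = k = sec φ (a conformal cylindrical projection has a single point scale, 1/cos φ).
Areal scale = k² = sec²φ = 1/cos²(56.9°) = 1/0.5461² = 3.353.
True area = apparent / (areal scale) = 230000 / 3.353 ≈ 68600 km².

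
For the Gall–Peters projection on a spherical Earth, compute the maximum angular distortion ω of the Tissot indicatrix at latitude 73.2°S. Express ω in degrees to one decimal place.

91.1°

Gall–Peters is a cylindrical equal-area projection with standard parallels at ±45°. A cylindrical equal-area projection with standard parallel φ₀ has meridian scale h = cos φ / cos φ₀ and parallel scale k = cos φ₀ / cos φ (so areas are preserved, h·k = 1).
At 73.2°: h = 0.4088, k = 2.446; principal scales a = 2.446, b = 0.4088.
sin(ω/2) = (a − b)/(a + b) = 2.038/2.855 = 0.7137, so ω = 2 arcsin(0.7137) ≈ 91.1°.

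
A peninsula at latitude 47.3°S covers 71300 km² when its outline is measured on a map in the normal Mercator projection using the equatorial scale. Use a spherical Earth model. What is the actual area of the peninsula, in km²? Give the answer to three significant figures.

For Mercator, h = k = sec φ (a conformal cylindrical projection has a single point scale, 1/cos φ).
Areal scale = k² = sec²φ = 1/cos²(47.3°) = 1/0.6782² = 2.174.
True area = apparent / (areal scale) = 71300 / 2.174 ≈ 32800 km².

32800 km²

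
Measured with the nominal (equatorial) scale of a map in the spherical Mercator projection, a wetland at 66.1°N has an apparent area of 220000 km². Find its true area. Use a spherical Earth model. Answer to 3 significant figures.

36100 km²

Mercator is conformal, so the point scale is isotropic: h = k = sec φ = 1/cos φ.
Areal scale = k² = sec²φ = 1/cos²(66.1°) = 1/0.4051² = 6.092.
True area = apparent / (areal scale) = 220000 / 6.092 ≈ 36100 km².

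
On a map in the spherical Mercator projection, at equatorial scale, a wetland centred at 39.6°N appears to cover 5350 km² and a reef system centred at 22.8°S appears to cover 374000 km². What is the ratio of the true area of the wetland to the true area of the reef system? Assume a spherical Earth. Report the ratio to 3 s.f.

Mercator's areal exaggeration is sec²φ; hence true area = (apparent area) · cos²φ.
True area of wetland: 5350 × cos²(39.6°) = 5350 × 0.5937 = 3176 km².
True area of reef system: 374000 × cos²(22.8°) = 374000 × 0.8498 = 317800 km².
Ratio = 3176 / 317800 ≈ 0.00999.

0.00999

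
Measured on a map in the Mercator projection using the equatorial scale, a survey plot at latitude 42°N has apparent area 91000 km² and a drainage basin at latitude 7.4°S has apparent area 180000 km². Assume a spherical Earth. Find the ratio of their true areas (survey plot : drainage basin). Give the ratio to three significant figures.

Mercator's areal exaggeration is sec²φ; hence true area = (apparent area) · cos²φ.
True area of survey plot: 91000 × cos²(42°) = 91000 × 0.5523 = 50260 km².
True area of drainage basin: 180000 × cos²(7.4°) = 180000 × 0.9834 = 177000 km².
Ratio = 50260 / 177000 ≈ 0.284.

0.284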